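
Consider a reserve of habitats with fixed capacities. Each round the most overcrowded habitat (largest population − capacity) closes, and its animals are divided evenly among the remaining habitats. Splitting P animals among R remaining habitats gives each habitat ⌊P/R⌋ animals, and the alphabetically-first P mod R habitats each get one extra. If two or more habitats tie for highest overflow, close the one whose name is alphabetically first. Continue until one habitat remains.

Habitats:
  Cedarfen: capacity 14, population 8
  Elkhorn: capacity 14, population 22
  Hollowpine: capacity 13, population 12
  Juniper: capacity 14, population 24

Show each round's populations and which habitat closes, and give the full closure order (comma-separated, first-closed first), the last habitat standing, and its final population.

Round 1: Cedarfen=8 Elkhorn=22 Hollowpine=12 Juniper=24 → close Juniper (overflow 10)
  24÷3 = 8 each, +1 to first 0
Round 2: Cedarfen=16 Elkhorn=30 Hollowpine=20 → close Elkhorn (overflow 16)
  30÷2 = 15 each, +1 to first 0
Round 3: Cedarfen=31 Hollowpine=35 → close Hollowpine (overflow 22)
  35÷1 = 35 each, +1 to first 0

Closure order: Juniper, Elkhorn, Hollowpine
Last habitat: Cedarfen with 66 animals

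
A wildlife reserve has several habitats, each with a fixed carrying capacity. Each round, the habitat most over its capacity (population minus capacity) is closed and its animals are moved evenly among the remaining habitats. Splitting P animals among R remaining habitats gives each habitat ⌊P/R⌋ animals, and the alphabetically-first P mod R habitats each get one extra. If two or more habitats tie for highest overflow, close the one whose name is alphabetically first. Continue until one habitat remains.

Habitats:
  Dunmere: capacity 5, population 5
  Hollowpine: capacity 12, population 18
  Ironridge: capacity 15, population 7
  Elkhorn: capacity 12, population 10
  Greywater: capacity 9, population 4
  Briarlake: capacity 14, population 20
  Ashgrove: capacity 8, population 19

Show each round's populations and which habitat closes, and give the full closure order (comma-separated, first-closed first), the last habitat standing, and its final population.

Round 1: Ashgrove=19 Briarlake=20 Dunmere=5 Elkhorn=10 Greywater=4 Hollowpine=18 Ironridge=7 → close Ashgrove (overflow 11)
  19÷6 = 3 each, +1 to first 1
Round 2: Briarlake=24 Dunmere=8 Elkhorn=13 Greywater=7 Hollowpine=21 Ironridge=10 → close Briarlake (overflow 10)
  24÷5 = 4 each, +1 to first 4
Round 3: Dunmere=13 Elkhorn=18 Greywater=12 Hollowpine=26 Ironridge=14 → close Hollowpine (overflow 14)
  26÷4 = 6 each, +1 to first 2
Round 4: Dunmere=20 Elkhorn=25 Greywater=18 Ironridge=20 → close Dunmere (overflow 15)
  20÷3 = 6 each, +1 to first 2
Round 5: Elkhorn=32 Greywater=25 Ironridge=26 → close Elkhorn (overflow 20)
  32÷2 = 16 each, +1 to first 0
Round 6: Greywater=41 Ironridge=42 → close Greywater (overflow 32)
  41÷1 = 41 each, +1 to first 0

Closure order: Ashgrove, Briarlake, Hollowpine, Dunmere, Elkhorn, Greywater
Last habitat: Ironridge with 83 animals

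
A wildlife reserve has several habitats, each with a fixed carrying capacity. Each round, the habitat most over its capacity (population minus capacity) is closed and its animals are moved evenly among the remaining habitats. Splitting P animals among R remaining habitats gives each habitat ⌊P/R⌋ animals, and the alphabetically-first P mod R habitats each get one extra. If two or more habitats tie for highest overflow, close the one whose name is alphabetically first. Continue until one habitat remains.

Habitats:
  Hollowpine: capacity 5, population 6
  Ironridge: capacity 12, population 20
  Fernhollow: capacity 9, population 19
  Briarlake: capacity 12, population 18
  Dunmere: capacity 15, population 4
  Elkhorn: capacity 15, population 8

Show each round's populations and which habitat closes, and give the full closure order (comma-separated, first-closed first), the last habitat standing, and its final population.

Round 1: Briarlake=18 Dunmere=4 Elkhorn=8 Fernhollow=19 Hollowpine=6 Ironridge=20 → close Fernhollow (overflow 10)
  19÷5 = 3 each, +1 to first 4
Round 2: Briarlake=22 Dunmere=8 Elkhorn=12 Hollowpine=10 Ironridge=23 → close Ironridge (overflow 11)
  23÷4 = 5 each, +1 to first 3
Round 3: Briarlake=28 Dunmere=14 Elkhorn=18 Hollowpine=15 → close Briarlake (overflow 16)
  28÷3 = 9 each, +1 to first 1
Round 4: Dunmere=24 Elkhorn=27 Hollowpine=24 → close Hollowpine (overflow 19)
  24÷2 = 12 each, +1 to first 0
Round 5: Dunmere=36 Elkhorn=39 → close Elkhorn (overflow 24)
  39÷1 = 39 each, +1 to first 0

Closure order: Fernhollow, Ironridge, Briarlake, Hollowpine, Elkhorn
Last habitat: Dunmere with 75 animals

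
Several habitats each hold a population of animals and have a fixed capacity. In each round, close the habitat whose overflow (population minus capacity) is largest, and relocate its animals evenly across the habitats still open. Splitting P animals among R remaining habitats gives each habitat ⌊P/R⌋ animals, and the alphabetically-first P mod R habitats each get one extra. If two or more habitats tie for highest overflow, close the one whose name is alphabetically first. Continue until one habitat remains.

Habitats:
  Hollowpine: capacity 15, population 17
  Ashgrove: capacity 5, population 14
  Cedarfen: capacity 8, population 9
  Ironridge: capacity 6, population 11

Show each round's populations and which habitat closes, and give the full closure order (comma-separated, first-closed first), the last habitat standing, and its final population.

Round 1: Ashgrove=14 Cedarfen=9 Hollowpine=17 Ironridge=11 → close Ashgrove (overflow 9)
  14÷3 = 4 each, +1 to first 2
Round 2: Cedarfen=14 Hollowpine=22 Ironridge=15 → close Ironridge (overflow 9)
  15÷2 = 7 each, +1 to first 1
Round 3: Cedarfen=22 Hollowpine=29 → close Cedarfen (overflow 14)
  22÷1 = 22 each, +1 to first 0

Closure order: Ashgrove, Ironridge, Cedarfen
Last habitat: Hollowpine with 51 animals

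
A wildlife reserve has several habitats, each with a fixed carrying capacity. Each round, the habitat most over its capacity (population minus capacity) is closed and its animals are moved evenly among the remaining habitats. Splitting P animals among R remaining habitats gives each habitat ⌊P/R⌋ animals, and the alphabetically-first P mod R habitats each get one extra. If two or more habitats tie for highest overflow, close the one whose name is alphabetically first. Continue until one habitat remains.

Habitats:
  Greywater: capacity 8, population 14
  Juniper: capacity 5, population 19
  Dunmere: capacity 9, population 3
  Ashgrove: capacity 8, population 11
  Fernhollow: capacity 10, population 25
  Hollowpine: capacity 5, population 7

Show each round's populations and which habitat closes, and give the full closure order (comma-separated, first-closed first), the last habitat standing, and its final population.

Round 1: Ashgrove=11 Dunmere=3 Fernhollow=25 Greywater=14 Hollowpine=7 Juniper=19 → close Fernhollow (overflow 15)
  25÷5 = 5 each, +1 to first 0
Round 2: Ashgrove=16 Dunmere=8 Greywater=19 Hollowpine=12 Juniper=24 → close Juniper (overflow 19)
  24÷4 = 6 each, +1 to first 0
Round 3: Ashgrove=22 Dunmere=14 Greywater=25 Hollowpine=18 → close Greywater (overflow 17)
  25÷3 = 8 each, +1 to first 1
Round 4: Ashgrove=31 Dunmere=22 Hollowpine=26 → close Ashgrove (overflow 23)
  31÷2 = 15 each, +1 to first 1
Round 5: Dunmere=38 Hollowpine=41 → close Hollowpine (overflow 36)
  41÷1 = 41 each, +1 to first 0

Closure order: Fernhollow, Juniper, Greywater, Ashgrove, Hollowpine
Last habitat: Dunmere with 79 animals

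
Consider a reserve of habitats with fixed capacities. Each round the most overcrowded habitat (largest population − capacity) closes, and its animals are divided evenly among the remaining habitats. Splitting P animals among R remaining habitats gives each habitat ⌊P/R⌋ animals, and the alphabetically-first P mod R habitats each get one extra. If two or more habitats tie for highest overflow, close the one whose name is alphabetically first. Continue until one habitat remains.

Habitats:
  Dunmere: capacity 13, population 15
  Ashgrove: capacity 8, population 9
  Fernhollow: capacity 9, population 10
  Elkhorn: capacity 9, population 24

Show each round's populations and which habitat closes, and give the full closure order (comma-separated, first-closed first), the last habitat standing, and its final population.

Closure order: Elkhorn, Dunmere, Ashgrove
Last habitat: Fernhollow with 58 animals

Round 1: Ashgrove=9 Dunmere=15 Elkhorn=24 Fernhollow=10 → close Elkhorn (overflow 15)
  24÷3 = 8 each, +1 to first 0
Round 2: Ashgrove=17 Dunmere=23 Fernhollow=18 → close Dunmere (overflow 10)
  23÷2 = 11 each, +1 to first 1
Round 3: Ashgrove=29 Fernhollow=29 → close Ashgrove (overflow 21)
  29÷1 = 29 each, +1 to first 0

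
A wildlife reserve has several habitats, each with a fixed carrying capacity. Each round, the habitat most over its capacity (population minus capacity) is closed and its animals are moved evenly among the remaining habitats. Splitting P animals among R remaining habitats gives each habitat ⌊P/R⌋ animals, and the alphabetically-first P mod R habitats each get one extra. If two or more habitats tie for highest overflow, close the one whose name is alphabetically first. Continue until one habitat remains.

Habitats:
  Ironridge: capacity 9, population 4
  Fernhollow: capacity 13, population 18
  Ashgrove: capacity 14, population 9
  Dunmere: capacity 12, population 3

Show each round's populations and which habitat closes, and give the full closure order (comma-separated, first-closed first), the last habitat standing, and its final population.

Round 1: Ashgrove=9 Dunmere=3 Fernhollow=18 Ironridge=4 → close Fernhollow (overflow 5)
  18÷3 = 6 each, +1 to first 0
Round 2: Ashgrove=15 Dunmere=9 Ironridge=10 → close Ashgrove (overflow 1)
  15÷2 = 7 each, +1 to first 1
Round 3: Dunmere=17 Ironridge=17 → close Ironridge (overflow 8)
  17÷1 = 17 each, +1 to first 0

Closure order: Fernhollow, Ashgrove, Ironridge
Last habitat: Dunmere with 34 animals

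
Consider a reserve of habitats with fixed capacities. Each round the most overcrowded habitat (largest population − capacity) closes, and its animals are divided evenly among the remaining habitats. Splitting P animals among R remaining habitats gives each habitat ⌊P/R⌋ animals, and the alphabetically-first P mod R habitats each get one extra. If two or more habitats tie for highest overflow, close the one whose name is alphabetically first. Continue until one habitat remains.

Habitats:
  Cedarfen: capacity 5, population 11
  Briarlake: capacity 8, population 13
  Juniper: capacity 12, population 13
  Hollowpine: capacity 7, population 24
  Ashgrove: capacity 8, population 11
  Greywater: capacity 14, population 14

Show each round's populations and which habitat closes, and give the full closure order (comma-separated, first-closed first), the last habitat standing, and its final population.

Closure order: Hollowpine, Cedarfen, Briarlake, Ashgrove, Greywater
Last habitat: Juniper with 86 animals

Round 1: Ashgrove=11 Briarlake=13 Cedarfen=11 Greywater=14 Hollowpine=24 Juniper=13 → close Hollowpine (overflow 17)
  24÷5 = 4 each, +1 to first 4
Round 2: Ashgrove=16 Briarlake=18 Cedarfen=16 Greywater=19 Juniper=17 → close Cedarfen (overflow 11)
  16÷4 = 4 each, +1 to first 0
Round 3: Ashgrove=20 Briarlake=22 Greywater=23 Juniper=21 → close Briarlake (overflow 14)
  22÷3 = 7 each, +1 to first 1
Round 4: Ashgrove=28 Greywater=30 Juniper=28 → close Ashgrove (overflow 20)
  28÷2 = 14 each, +1 to first 0
Round 5: Greywater=44 Juniper=42 → close Greywater (overflow 30)
  44÷1 = 44 each, +1 to first 0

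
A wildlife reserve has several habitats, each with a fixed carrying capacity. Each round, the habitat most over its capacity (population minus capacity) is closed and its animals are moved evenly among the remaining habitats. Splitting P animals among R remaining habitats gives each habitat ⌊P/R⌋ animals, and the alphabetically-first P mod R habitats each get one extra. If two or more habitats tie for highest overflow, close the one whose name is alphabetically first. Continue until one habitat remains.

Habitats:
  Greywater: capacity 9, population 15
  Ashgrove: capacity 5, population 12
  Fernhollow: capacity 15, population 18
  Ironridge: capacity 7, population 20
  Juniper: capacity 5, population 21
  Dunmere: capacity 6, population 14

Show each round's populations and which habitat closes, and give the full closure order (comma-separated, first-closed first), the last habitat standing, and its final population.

Round 1: Ashgrove=12 Dunmere=14 Fernhollow=18 Greywater=15 Ironridge=20 Juniper=21 → close Juniper (overflow 16)
  21÷5 = 4 each, +1 to first 1
Round 2: Ashgrove=17 Dunmere=18 Fernhollow=22 Greywater=19 Ironridge=24 → close Ironridge (overflow 17)
  24÷4 = 6 each, +1 to first 0
Round 3: Ashgrove=23 Dunmere=24 Fernhollow=28 Greywater=25 → close Ashgrove (overflow 18)
  23÷3 = 7 each, +1 to first 2
Round 4: Dunmere=32 Fernhollow=36 Greywater=32 → close Dunmere (overflow 26)
  32÷2 = 16 each, +1 to first 0
Round 5: Fernhollow=52 Greywater=48 → close Greywater (overflow 39)
  48÷1 = 48 each, +1 to first 0

Closure order: Juniper, Ironridge, Ashgrove, Dunmere, Greywater
Last habitat: Fernhollow with 100 animals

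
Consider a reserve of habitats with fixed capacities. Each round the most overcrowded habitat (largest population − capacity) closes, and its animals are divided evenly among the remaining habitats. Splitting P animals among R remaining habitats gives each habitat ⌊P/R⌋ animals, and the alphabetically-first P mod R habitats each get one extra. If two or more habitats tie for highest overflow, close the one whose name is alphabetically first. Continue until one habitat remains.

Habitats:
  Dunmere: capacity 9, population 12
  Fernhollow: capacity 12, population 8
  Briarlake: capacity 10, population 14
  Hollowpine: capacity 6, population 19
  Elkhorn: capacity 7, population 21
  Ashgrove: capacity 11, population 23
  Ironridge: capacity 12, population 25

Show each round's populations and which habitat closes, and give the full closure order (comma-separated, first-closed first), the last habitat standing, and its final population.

Round 1: Ashgrove=23 Briarlake=14 Dunmere=12 Elkhorn=21 Fernhollow=8 Hollowpine=19 Ironridge=25 → close Elkhorn (overflow 14)
  21÷6 = 3 each, +1 to first 3
Round 2: Ashgrove=27 Briarlake=18 Dunmere=16 Fernhollow=11 Hollowpine=22 Ironridge=28 → close Ashgrove (overflow 16)
  27÷5 = 5 each, +1 to first 2
Round 3: Briarlake=24 Dunmere=22 Fernhollow=16 Hollowpine=27 Ironridge=33 → close Hollowpine (overflow 21)
  27÷4 = 6 each, +1 to first 3
Round 4: Briarlake=31 Dunmere=29 Fernhollow=23 Ironridge=39 → close Ironridge (overflow 27)
  39÷3 = 13 each, +1 to first 0
Round 5: Briarlake=44 Dunmere=42 Fernhollow=36 → close Briarlake (overflow 34)
  44÷2 = 22 each, +1 to first 0
Round 6: Dunmere=64 Fernhollow=58 → close Dunmere (overflow 55)
  64÷1 = 64 each, +1 to first 0

Closure order: Elkhorn, Ashgrove, Hollowpine, Ironridge, Briarlake, Dunmere
Last habitat: Fernhollow with 122 animals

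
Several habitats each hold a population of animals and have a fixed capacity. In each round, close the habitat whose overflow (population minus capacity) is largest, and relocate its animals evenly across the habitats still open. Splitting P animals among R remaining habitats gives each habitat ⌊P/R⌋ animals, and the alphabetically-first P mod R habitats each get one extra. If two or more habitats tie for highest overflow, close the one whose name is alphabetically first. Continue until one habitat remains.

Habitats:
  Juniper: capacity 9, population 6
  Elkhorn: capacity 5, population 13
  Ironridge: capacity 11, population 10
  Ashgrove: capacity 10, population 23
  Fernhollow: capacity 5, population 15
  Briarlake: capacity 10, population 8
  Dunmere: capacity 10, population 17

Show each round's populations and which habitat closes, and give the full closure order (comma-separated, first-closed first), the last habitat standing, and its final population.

Closure order: Ashgrove, Fernhollow, Elkhorn, Dunmere, Briarlake, Ironridge
Last habitat: Juniper with 92 animals

Round 1: Ashgrove=23 Briarlake=8 Dunmere=17 Elkhorn=13 Fernhollow=15 Ironridge=10 Juniper=6 → close Ashgrove (overflow 13)
  23÷6 = 3 each, +1 to first 5
Round 2: Briarlake=12 Dunmere=21 Elkhorn=17 Fernhollow=19 Ironridge=14 Juniper=9 → close Fernhollow (overflow 14)
  19÷5 = 3 each, +1 to first 4
Round 3: Briarlake=16 Dunmere=25 Elkhorn=21 Ironridge=18 Juniper=12 → close Elkhorn (overflow 16)
  21÷4 = 5 each, +1 to first 1
Round 4: Briarlake=22 Dunmere=30 Ironridge=23 Juniper=17 → close Dunmere (overflow 20)
  30÷3 = 10 each, +1 to first 0
Round 5: Briarlake=32 Ironridge=33 Juniper=27 → close Briarlake (overflow 22)
  32÷2 = 16 each, +1 to first 0
Round 6: Ironridge=49 Juniper=43 → close Ironridge (overflow 38)
  49÷1 = 49 each, +1 to first 0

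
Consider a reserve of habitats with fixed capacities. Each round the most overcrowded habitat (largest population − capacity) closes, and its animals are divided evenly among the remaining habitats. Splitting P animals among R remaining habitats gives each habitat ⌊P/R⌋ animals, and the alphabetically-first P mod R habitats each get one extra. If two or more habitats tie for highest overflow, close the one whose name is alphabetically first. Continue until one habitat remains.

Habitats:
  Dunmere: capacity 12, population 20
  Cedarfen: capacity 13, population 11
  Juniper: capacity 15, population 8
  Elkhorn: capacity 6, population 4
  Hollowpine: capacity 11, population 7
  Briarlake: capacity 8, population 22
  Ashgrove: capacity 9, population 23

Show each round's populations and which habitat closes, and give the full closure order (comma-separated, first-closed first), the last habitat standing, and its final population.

Closure order: Ashgrove, Briarlake, Dunmere, Cedarfen, Elkhorn, Hollowpine
Last habitat: Juniper with 95 animals

Round 1: Ashgrove=23 Briarlake=22 Cedarfen=11 Dunmere=20 Elkhorn=4 Hollowpine=7 Juniper=8 → close Ashgrove (overflow 14)
  23÷6 = 3 each, +1 to first 5
Round 2: Briarlake=26 Cedarfen=15 Dunmere=24 Elkhorn=8 Hollowpine=11 Juniper=11 → close Briarlake (overflow 18)
  26÷5 = 5 each, +1 to first 1
Round 3: Cedarfen=21 Dunmere=29 Elkhorn=13 Hollowpine=16 Juniper=16 → close Dunmere (overflow 17)
  29÷4 = 7 each, +1 to first 1
Round 4: Cedarfen=29 Elkhorn=20 Hollowpine=23 Juniper=23 → close Cedarfen (overflow 16)
  29÷3 = 9 each, +1 to first 2
Round 5: Elkhorn=30 Hollowpine=33 Juniper=32 → close Elkhorn (overflow 24)
  30÷2 = 15 each, +1 to first 0
Round 6: Hollowpine=48 Juniper=47 → close Hollowpine (overflow 37)
  48÷1 = 48 each, +1 to first 0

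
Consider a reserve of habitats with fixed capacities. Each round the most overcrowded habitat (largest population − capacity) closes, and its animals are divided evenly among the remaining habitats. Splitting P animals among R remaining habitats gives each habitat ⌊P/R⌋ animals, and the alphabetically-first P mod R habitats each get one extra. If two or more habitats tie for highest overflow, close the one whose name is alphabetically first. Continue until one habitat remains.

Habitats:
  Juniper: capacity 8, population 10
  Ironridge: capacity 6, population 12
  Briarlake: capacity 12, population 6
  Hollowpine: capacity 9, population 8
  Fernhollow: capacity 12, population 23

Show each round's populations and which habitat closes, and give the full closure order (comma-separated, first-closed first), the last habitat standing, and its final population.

Closure order: Fernhollow, Ironridge, Juniper, Hollowpine
Last habitat: Briarlake with 59 animals

Round 1: Briarlake=6 Fernhollow=23 Hollowpine=8 Ironridge=12 Juniper=10 → close Fernhollow (overflow 11)
  23÷4 = 5 each, +1 to first 3
Round 2: Briarlake=12 Hollowpine=14 Ironridge=18 Juniper=15 → close Ironridge (overflow 12)
  18÷3 = 6 each, +1 to first 0
Round 3: Briarlake=18 Hollowpine=20 Juniper=21 → close Juniper (overflow 13)
  21÷2 = 10 each, +1 to first 1
Round 4: Briarlake=29 Hollowpine=30 → close Hollowpine (overflow 21)
  30÷1 = 30 each, +1 to first 0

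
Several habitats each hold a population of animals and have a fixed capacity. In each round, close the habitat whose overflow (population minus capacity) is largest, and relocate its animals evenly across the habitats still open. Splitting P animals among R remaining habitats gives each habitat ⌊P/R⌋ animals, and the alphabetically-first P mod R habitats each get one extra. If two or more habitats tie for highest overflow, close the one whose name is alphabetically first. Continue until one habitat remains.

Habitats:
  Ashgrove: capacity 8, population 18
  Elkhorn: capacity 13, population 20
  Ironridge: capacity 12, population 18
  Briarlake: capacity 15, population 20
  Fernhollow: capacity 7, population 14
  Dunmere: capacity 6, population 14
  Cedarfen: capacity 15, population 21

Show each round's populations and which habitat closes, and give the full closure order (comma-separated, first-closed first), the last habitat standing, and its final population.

Closure order: Ashgrove, Dunmere, Cedarfen, Elkhorn, Fernhollow, Briarlake
Last habitat: Ironridge with 125 animals

Round 1: Ashgrove=18 Briarlake=20 Cedarfen=21 Dunmere=14 Elkhorn=20 Fernhollow=14 Ironridge=18 → close Ashgrove (overflow 10)
  18÷6 = 3 each, +1 to first 0
Round 2: Briarlake=23 Cedarfen=24 Dunmere=17 Elkhorn=23 Fernhollow=17 Ironridge=21 → close Dunmere (overflow 11)
  17÷5 = 3 each, +1 to first 2
Round 3: Briarlake=27 Cedarfen=28 Elkhorn=26 Fernhollow=20 Ironridge=24 → close Cedarfen (overflow 13)
  28÷4 = 7 each, +1 to first 0
Round 4: Briarlake=34 Elkhorn=33 Fernhollow=27 Ironridge=31 → close Elkhorn (overflow 20)
  33÷3 = 11 each, +1 to first 0
Round 5: Briarlake=45 Fernhollow=38 Ironridge=42 → close Fernhollow (overflow 31)
  38÷2 = 19 each, +1 to first 0
Round 6: Briarlake=64 Ironridge=61 → close Briarlake (overflow 49)
  64÷1 = 64 each, +1 to first 0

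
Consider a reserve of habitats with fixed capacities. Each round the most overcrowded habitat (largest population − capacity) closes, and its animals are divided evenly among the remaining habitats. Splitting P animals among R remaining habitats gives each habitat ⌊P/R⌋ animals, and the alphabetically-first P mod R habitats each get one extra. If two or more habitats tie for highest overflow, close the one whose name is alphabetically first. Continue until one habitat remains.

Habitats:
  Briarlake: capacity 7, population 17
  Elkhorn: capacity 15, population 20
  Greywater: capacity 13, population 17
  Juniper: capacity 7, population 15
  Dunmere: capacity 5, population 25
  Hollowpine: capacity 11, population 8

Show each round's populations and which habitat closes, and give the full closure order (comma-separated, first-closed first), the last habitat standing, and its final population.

Closure order: Dunmere, Briarlake, Juniper, Elkhorn, Greywater
Last habitat: Hollowpine with 102 animals

Round 1: Briarlake=17 Dunmere=25 Elkhorn=20 Greywater=17 Hollowpine=8 Juniper=15 → close Dunmere (overflow 20)
  25÷5 = 5 each, +1 to first 0
Round 2: Briarlake=22 Elkhorn=25 Greywater=22 Hollowpine=13 Juniper=20 → close Briarlake (overflow 15)
  22÷4 = 5 each, +1 to first 2
Round 3: Elkhorn=31 Greywater=28 Hollowpine=18 Juniper=25 → close Juniper (overflow 18)
  25÷3 = 8 each, +1 to first 1
Round 4: Elkhorn=40 Greywater=36 Hollowpine=26 → close Elkhorn (overflow 25)
  40÷2 = 20 each, +1 to first 0
Round 5: Greywater=56 Hollowpine=46 → close Greywater (overflow 43)
  56÷1 = 56 each, +1 to first 0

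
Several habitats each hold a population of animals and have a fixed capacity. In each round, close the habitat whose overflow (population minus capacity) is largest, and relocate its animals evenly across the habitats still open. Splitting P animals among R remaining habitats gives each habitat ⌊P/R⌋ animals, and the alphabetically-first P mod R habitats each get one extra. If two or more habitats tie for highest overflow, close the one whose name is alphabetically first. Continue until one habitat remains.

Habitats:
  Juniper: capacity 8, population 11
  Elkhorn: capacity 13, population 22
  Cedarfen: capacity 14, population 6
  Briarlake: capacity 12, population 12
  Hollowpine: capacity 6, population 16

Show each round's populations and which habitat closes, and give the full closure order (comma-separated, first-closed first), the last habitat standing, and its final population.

Closure order: Hollowpine, Elkhorn, Juniper, Briarlake
Last habitat: Cedarfen with 67 animals

Round 1: Briarlake=12 Cedarfen=6 Elkhorn=22 Hollowpine=16 Juniper=11 → close Hollowpine (overflow 10)
  16÷4 = 4 each, +1 to first 0
Round 2: Briarlake=16 Cedarfen=10 Elkhorn=26 Juniper=15 → close Elkhorn (overflow 13)
  26÷3 = 8 each, +1 to first 2
Round 3: Briarlake=25 Cedarfen=19 Juniper=23 → close Juniper (overflow 15)
  23÷2 = 11 each, +1 to first 1
Round 4: Briarlake=37 Cedarfen=30 → close Briarlake (overflow 25)
  37÷1 = 37 each, +1 to first 0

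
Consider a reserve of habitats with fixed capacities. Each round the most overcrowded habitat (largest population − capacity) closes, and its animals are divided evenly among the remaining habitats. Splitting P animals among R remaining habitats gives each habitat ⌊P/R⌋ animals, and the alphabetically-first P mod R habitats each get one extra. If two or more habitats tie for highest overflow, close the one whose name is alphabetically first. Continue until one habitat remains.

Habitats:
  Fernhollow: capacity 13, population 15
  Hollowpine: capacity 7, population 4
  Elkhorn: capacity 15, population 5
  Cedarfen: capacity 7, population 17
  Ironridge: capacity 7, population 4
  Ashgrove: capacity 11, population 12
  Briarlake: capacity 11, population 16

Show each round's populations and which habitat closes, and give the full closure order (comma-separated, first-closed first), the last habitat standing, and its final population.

Closure order: Cedarfen, Briarlake, Fernhollow, Ashgrove, Hollowpine, Ironridge
Last habitat: Elkhorn with 73 animals

Round 1: Ashgrove=12 Briarlake=16 Cedarfen=17 Elkhorn=5 Fernhollow=15 Hollowpine=4 Ironridge=4 → close Cedarfen (overflow 10)
  17÷6 = 2 each, +1 to first 5
Round 2: Ashgrove=15 Briarlake=19 Elkhorn=8 Fernhollow=18 Hollowpine=7 Ironridge=6 → close Briarlake (overflow 8)
  19÷5 = 3 each, +1 to first 4
Round 3: Ashgrove=19 Elkhorn=12 Fernhollow=22 Hollowpine=11 Ironridge=9 → close Fernhollow (overflow 9)
  22÷4 = 5 each, +1 to first 2
Round 4: Ashgrove=25 Elkhorn=18 Hollowpine=16 Ironridge=14 → close Ashgrove (overflow 14)
  25÷3 = 8 each, +1 to first 1
Round 5: Elkhorn=27 Hollowpine=24 Ironridge=22 → close Hollowpine (overflow 17)
  24÷2 = 12 each, +1 to first 0
Round 6: Elkhorn=39 Ironridge=34 → close Ironridge (overflow 27)
  34÷1 = 34 each, +1 to first 0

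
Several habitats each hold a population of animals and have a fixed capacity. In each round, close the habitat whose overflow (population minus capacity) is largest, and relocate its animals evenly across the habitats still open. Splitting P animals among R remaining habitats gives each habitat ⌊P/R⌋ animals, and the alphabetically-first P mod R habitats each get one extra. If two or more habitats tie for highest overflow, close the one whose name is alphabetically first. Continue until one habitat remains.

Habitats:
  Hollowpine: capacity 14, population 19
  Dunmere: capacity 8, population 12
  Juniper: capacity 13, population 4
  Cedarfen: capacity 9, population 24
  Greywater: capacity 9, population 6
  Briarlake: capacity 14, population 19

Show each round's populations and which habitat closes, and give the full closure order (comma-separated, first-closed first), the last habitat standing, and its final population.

Closure order: Cedarfen, Briarlake, Hollowpine, Dunmere, Greywater
Last habitat: Juniper with 84 animals

Round 1: Briarlake=19 Cedarfen=24 Dunmere=12 Greywater=6 Hollowpine=19 Juniper=4 → close Cedarfen (overflow 15)
  24÷5 = 4 each, +1 to first 4
Round 2: Briarlake=24 Dunmere=17 Greywater=11 Hollowpine=24 Juniper=8 → close Briarlake (overflow 10)
  24÷4 = 6 each, +1 to first 0
Round 3: Dunmere=23 Greywater=17 Hollowpine=30 Juniper=14 → close Hollowpine (overflow 16)
  30÷3 = 10 each, +1 to first 0
Round 4: Dunmere=33 Greywater=27 Juniper=24 → close Dunmere (overflow 25)
  33÷2 = 16 each, +1 to first 1
Round 5: Greywater=44 Juniper=40 → close Greywater (overflow 35)
  44÷1 = 44 each, +1 to first 0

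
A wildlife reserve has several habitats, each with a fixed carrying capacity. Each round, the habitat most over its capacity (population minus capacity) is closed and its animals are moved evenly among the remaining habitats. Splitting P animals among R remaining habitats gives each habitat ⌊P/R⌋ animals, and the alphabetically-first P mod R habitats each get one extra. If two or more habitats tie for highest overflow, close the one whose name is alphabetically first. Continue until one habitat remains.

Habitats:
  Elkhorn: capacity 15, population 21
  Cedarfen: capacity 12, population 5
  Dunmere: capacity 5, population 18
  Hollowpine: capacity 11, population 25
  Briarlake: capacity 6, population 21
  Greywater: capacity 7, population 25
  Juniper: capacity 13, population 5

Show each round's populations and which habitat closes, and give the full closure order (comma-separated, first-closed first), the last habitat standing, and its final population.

Round 1: Briarlake=21 Cedarfen=5 Dunmere=18 Elkhorn=21 Greywater=25 Hollowpine=25 Juniper=5 → close Greywater (overflow 18)
  25÷6 = 4 each, +1 to first 1
Round 2: Briarlake=26 Cedarfen=9 Dunmere=22 Elkhorn=25 Hollowpine=29 Juniper=9 → close Briarlake (overflow 20)
  26÷5 = 5 each, +1 to first 1
Round 3: Cedarfen=15 Dunmere=27 Elkhorn=30 Hollowpine=34 Juniper=14 → close Hollowpine (overflow 23)
  34÷4 = 8 each, +1 to first 2
Round 4: Cedarfen=24 Dunmere=36 Elkhorn=38 Juniper=22 → close Dunmere (overflow 31)
  36÷3 = 12 each, +1 to first 0
Round 5: Cedarfen=36 Elkhorn=50 Juniper=34 → close Elkhorn (overflow 35)
  50÷2 = 25 each, +1 to first 0
Round 6: Cedarfen=61 Juniper=59 → close Cedarfen (overflow 49)
  61÷1 = 61 each, +1 to first 0

Closure order: Greywater, Briarlake, Hollowpine, Dunmere, Elkhorn, Cedarfen
Last habitat: Juniper with 120 animals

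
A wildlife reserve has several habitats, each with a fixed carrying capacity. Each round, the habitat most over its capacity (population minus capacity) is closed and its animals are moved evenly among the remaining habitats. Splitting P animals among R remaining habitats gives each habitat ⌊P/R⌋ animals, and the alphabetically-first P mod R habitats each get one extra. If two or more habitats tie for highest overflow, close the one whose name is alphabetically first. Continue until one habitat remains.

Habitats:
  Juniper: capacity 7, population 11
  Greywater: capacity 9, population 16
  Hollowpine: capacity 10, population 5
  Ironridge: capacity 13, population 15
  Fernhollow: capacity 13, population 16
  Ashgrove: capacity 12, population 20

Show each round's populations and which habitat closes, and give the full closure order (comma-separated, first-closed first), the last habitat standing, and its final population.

Closure order: Ashgrove, Greywater, Juniper, Fernhollow, Ironridge
Last habitat: Hollowpine with 83 animals

Round 1: Ashgrove=20 Fernhollow=16 Greywater=16 Hollowpine=5 Ironridge=15 Juniper=11 → close Ashgrove (overflow 8)
  20÷5 = 4 each, +1 to first 0
Round 2: Fernhollow=20 Greywater=20 Hollowpine=9 Ironridge=19 Juniper=15 → close Greywater (overflow 11)
  20÷4 = 5 each, +1 to first 0
Round 3: Fernhollow=25 Hollowpine=14 Ironridge=24 Juniper=20 → close Juniper (overflow 13)
  20÷3 = 6 each, +1 to first 2
Round 4: Fernhollow=32 Hollowpine=21 Ironridge=30 → close Fernhollow (overflow 19)
  32÷2 = 16 each, +1 to first 0
Round 5: Hollowpine=37 Ironridge=46 → close Ironridge (overflow 33)
  46÷1 = 46 each, +1 to first 0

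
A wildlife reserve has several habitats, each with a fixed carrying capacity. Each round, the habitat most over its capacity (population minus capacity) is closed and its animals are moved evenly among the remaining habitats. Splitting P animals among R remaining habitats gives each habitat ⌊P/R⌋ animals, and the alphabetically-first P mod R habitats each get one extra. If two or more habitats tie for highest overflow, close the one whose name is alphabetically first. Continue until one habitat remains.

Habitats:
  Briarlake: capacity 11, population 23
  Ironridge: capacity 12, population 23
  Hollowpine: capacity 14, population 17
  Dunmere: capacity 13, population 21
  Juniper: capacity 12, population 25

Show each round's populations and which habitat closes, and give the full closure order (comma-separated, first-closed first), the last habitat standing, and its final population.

Round 1: Briarlake=23 Dunmere=21 Hollowpine=17 Ironridge=23 Juniper=25 → close Juniper (overflow 13)
  25÷4 = 6 each, +1 to first 1
Round 2: Briarlake=30 Dunmere=27 Hollowpine=23 Ironridge=29 → close Briarlake (overflow 19)
  30÷3 = 10 each, +1 to first 0
Round 3: Dunmere=37 Hollowpine=33 Ironridge=39 → close Ironridge (overflow 27)
  39÷2 = 19 each, +1 to first 1
Round 4: Dunmere=57 Hollowpine=52 → close Dunmere (overflow 44)
  57÷1 = 57 each, +1 to first 0

Closure order: Juniper, Briarlake, Ironridge, Dunmere
Last habitat: Hollowpine with 109 animals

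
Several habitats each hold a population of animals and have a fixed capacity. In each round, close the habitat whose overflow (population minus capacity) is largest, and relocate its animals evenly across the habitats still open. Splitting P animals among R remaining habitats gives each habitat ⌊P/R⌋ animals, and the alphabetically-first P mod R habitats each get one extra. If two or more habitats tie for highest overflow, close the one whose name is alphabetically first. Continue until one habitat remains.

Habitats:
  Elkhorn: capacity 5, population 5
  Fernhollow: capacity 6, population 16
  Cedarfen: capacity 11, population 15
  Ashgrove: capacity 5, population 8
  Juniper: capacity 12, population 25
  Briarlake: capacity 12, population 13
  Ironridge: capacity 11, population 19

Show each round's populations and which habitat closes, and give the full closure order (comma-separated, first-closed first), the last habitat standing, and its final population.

Closure order: Juniper, Fernhollow, Ironridge, Ashgrove, Cedarfen, Briarlake
Last habitat: Elkhorn with 101 animals

Round 1: Ashgrove=8 Briarlake=13 Cedarfen=15 Elkhorn=5 Fernhollow=16 Ironridge=19 Juniper=25 → close Juniper (overflow 13)
  25÷6 = 4 each, +1 to first 1
Round 2: Ashgrove=13 Briarlake=17 Cedarfen=19 Elkhorn=9 Fernhollow=20 Ironridge=23 → close Fernhollow (overflow 14)
  20÷5 = 4 each, +1 to first 0
Round 3: Ashgrove=17 Briarlake=21 Cedarfen=23 Elkhorn=13 Ironridge=27 → close Ironridge (overflow 16)
  27÷4 = 6 each, +1 to first 3
Round 4: Ashgrove=24 Briarlake=28 Cedarfen=30 Elkhorn=19 → close Ashgrove (overflow 19)
  24÷3 = 8 each, +1 to first 0
Round 5: Briarlake=36 Cedarfen=38 Elkhorn=27 → close Cedarfen (overflow 27)
  38÷2 = 19 each, +1 to first 0
Round 6: Briarlake=55 Elkhorn=46 → close Briarlake (overflow 43)
  55÷1 = 55 each, +1 to first 0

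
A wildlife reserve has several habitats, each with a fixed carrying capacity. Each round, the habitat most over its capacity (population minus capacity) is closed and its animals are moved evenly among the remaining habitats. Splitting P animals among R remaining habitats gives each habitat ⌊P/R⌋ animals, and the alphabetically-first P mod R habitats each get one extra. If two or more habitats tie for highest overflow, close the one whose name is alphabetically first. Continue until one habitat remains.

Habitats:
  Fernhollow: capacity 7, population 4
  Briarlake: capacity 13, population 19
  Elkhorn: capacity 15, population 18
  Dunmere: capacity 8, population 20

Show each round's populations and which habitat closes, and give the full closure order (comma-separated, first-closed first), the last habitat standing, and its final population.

Closure order: Dunmere, Briarlake, Elkhorn
Last habitat: Fernhollow with 61 animals

Round 1: Briarlake=19 Dunmere=20 Elkhorn=18 Fernhollow=4 → close Dunmere (overflow 12)
  20÷3 = 6 each, +1 to first 2
Round 2: Briarlake=26 Elkhorn=25 Fernhollow=10 → close Briarlake (overflow 13)
  26÷2 = 13 each, +1 to first 0
Round 3: Elkhorn=38 Fernhollow=23 → close Elkhorn (overflow 23)
  38÷1 = 38 each, +1 to first 0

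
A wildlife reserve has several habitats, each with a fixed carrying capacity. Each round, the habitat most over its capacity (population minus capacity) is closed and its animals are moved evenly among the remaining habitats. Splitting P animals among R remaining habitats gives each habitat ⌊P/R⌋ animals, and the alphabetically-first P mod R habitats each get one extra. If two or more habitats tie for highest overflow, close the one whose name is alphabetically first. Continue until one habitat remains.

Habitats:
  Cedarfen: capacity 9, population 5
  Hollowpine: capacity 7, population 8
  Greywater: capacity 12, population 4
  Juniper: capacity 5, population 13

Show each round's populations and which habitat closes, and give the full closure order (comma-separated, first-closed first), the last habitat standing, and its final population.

Round 1: Cedarfen=5 Greywater=4 Hollowpine=8 Juniper=13 → close Juniper (overflow 8)
  13÷3 = 4 each, +1 to first 1
Round 2: Cedarfen=10 Greywater=8 Hollowpine=12 → close Hollowpine (overflow 5)
  12÷2 = 6 each, +1 to first 0
Round 3: Cedarfen=16 Greywater=14 → close Cedarfen (overflow 7)
  16÷1 = 16 each, +1 to first 0

Closure order: Juniper, Hollowpine, Cedarfen
Last habitat: Greywater with 30 animals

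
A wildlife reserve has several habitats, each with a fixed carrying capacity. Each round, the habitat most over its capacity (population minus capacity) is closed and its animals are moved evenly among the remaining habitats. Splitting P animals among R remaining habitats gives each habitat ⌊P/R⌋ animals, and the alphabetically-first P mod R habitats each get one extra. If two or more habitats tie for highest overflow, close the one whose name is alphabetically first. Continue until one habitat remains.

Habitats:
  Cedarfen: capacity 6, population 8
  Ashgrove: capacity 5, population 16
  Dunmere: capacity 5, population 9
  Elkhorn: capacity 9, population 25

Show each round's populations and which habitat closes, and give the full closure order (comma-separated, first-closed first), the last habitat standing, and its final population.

Closure order: Elkhorn, Ashgrove, Dunmere
Last habitat: Cedarfen with 58 animals

Round 1: Ashgrove=16 Cedarfen=8 Dunmere=9 Elkhorn=25 → close Elkhorn (overflow 16)
  25÷3 = 8 each, +1 to first 1
Round 2: Ashgrove=25 Cedarfen=16 Dunmere=17 → close Ashgrove (overflow 20)
  25÷2 = 12 each, +1 to first 1
Round 3: Cedarfen=29 Dunmere=29 → close Dunmere (overflow 24)
  29÷1 = 29 each, +1 to first 0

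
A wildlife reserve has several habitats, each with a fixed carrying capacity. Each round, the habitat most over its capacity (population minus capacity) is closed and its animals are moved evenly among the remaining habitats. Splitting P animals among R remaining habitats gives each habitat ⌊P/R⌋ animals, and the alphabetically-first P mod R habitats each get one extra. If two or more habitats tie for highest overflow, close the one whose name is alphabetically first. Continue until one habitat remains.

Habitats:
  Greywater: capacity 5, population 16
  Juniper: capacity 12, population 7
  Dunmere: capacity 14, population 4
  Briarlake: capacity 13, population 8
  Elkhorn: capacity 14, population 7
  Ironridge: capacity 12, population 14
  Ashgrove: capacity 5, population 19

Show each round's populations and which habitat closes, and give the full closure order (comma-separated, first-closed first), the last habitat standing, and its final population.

Closure order: Ashgrove, Greywater, Ironridge, Briarlake, Juniper, Elkhorn
Last habitat: Dunmere with 75 animals

Round 1: Ashgrove=19 Briarlake=8 Dunmere=4 Elkhorn=7 Greywater=16 Ironridge=14 Juniper=7 → close Ashgrove (overflow 14)
  19÷6 = 3 each, +1 to first 1
Round 2: Briarlake=12 Dunmere=7 Elkhorn=10 Greywater=19 Ironridge=17 Juniper=10 → close Greywater (overflow 14)
  19÷5 = 3 each, +1 to first 4
Round 3: Briarlake=16 Dunmere=11 Elkhorn=14 Ironridge=21 Juniper=13 → close Ironridge (overflow 9)
  21÷4 = 5 each, +1 to first 1
Round 4: Briarlake=22 Dunmere=16 Elkhorn=19 Juniper=18 → close Briarlake (overflow 9)
  22÷3 = 7 each, +1 to first 1
Round 5: Dunmere=24 Elkhorn=26 Juniper=25 → close Juniper (overflow 13)
  25÷2 = 12 each, +1 to first 1
Round 6: Dunmere=37 Elkhorn=38 → close Elkhorn (overflow 24)
  38÷1 = 38 each, +1 to first 0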